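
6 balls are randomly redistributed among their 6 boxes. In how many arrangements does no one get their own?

Use the recurrence D(n) = (n-1)(D(n-1) + D(n-2)) with D(0)=1, D(1)=0.
D(2) = 1 x (0 + 1) = 1
D(3) = 2 x (1 + 0) = 2
D(4) = 3 x (2 + 1) = 9
D(5) = 4 x (9 + 2) = 44
D(6) = 5 x (D(5) + D(4)) = 5 x (44 + 9)

Final answer: D(6) = 265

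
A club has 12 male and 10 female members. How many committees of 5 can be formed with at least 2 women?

Sum over valid woman counts:
C(10,2)C(12,3) = 9900
C(10,3)C(12,2) = 7920
C(10,4)C(12,1) = 2520
C(10,5)C(12,0) = 252
Total: 9900 + 7920 + 2520 + 252.

Final answer: 20592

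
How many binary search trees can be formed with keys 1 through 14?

This is a standard Catalan-number count: the answer is C_n. Here n = 14.
Using C_0 = 1 and C_(k+1) = C_k x 2(2k+1)/(k+2), build up term by term: C_1=1, C_2=2, C_3=5, C_4=14, C_5=42, C_6=132, C_7=429, C_8=1430, C_9=4862, C_10=16796, C_11=58786, C_12=208012, C_13=742900, C_14=2674440.

Final answer: C_{14} = 2674440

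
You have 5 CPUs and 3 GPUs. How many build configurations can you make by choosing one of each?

By the multiplication principle: 5 x 3.

Final answer: 15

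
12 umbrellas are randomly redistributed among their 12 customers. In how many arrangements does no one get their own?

D(n) = (n-1)(D(n-1) + D(n-2)), D(0)=1, D(1)=0.
D(2) = 1 x (0 + 1) = 1
D(3) = 2 x (1 + 0) = 2
D(4) = 3 x (2 + 1) = 9
D(5) = 4 x (9 + 2) = 44
D(6) = 5 x (44 + 9) = 265
D(7) = 6 x (265 + 44) = 1854
D(8) = 7 x (1854 + 265) = 14833
D(9) = 8 x (14833 + 1854) = 133496
D(10) = 9 x (133496 + 14833) = 1334961
D(11) = 10 x (1334961 + 133496) = 14684570
D(12) = 11 x (D(11) + D(10)) = 11 x (14684570 + 1334961)

Final answer: D(12) = 176214841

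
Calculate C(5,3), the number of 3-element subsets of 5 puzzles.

C(5,3) = 5!/(3! x (5-3)!).

Final answer: C(5,3) = 10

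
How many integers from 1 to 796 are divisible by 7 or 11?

Multiples of 7: 113. Multiples of 11: 72. Of both (lcm=77): 10.
By inclusion-exclusion: 113 + 72 - 10.

Final answer: 175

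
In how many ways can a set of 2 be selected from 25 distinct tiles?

C(25,2) = 25!/(2! x (25-2)!).

Final answer: C(25,2) = 300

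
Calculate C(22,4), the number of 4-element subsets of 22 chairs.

C(22,4) = 22!/(4! x (22-4)!).

Final answer: C(22,4) = 7315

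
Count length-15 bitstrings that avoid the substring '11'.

Classify by the final bit: ...0 gives a(n-1) strings, ...01 gives a(n-2) strings. Thus a(n) = a(n-1) + a(n-2) with a(1)=2, a(2)=3.
Building up term by term: a(1)=2, a(2)=3, a(3)=5, a(4)=8, a(5)=13, a(6)=21, a(7)=34, a(8)=55, a(9)=89, a(10)=144, a(11)=233, a(12)=377, a(13)=610, a(14)=987, a(15)=1597.

Final answer: 1597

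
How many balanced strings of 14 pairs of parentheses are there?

The structures are counted by the Catalan number C_n. Here n = 14 (pairs).
Using C_0 = 1 and C_(k+1) = C_k x 2(2k+1)/(k+2), build up term by term: C_1=1, C_2=2, C_3=5, C_4=14, C_5=42, C_6=132, C_7=429, C_8=1430, C_9=4862, C_10=16796, C_11=58786, C_12=208012, C_13=742900, C_14=2674440.

Final answer: C_{14} = 2674440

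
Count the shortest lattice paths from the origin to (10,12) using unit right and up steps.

Each path has 10 right steps and 12 up steps in some order (22 steps total).
Choose which 12 of the 22 steps are up: C(22,12).

Final answer: C(22,12) = 646646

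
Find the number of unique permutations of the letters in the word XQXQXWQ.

Letters (Q:3, W:1, X:3). Total letters: 7.
Permutations = 7!/(3! x 3!).

Final answer: 140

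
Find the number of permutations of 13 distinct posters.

The number of ways to arrange 13 distinct objects is 13!.

Final answer: 13! = 6227020800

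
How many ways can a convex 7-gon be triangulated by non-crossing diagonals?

This is a standard Catalan-number count: the answer is C_n. Here n = 7 - 2 = 5.
C_n = C(2n,n)/(n+1), so C_{5} = C(10,5)/6 = 252/6.

Final answer: C_{5} = 42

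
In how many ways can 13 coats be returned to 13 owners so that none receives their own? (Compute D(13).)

D(n) = (n-1)(D(n-1) + D(n-2)), D(0)=1, D(1)=0.
D(2) = 1 x (0 + 1) = 1
D(3) = 2 x (1 + 0) = 2
D(4) = 3 x (2 + 1) = 9
D(5) = 4 x (9 + 2) = 44
D(6) = 5 x (44 + 9) = 265
D(7) = 6 x (265 + 44) = 1854
D(8) = 7 x (1854 + 265) = 14833
D(9) = 8 x (14833 + 1854) = 133496
D(10) = 9 x (133496 + 14833) = 1334961
D(11) = 10 x (1334961 + 133496) = 14684570
D(12) = 11 x (14684570 + 1334961) = 176214841
D(13) = 12 x (D(12) + D(11)) = 12 x (176214841 + 14684570)

Final answer: D(13) = 2290792932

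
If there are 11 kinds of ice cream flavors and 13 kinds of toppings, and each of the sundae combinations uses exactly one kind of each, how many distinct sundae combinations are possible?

By the multiplication principle: 11 x 13.

Final answer: 143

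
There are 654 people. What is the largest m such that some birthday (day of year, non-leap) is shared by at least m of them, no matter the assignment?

There are 365 possible values for birthday (day of year, non-leap). With 654 people and 365 categories, by pigeonhole: ceiling(654/365).

Final answer: 2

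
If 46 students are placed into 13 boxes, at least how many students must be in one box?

By the pigeonhole principle: ceiling(46/13).

Final answer: 4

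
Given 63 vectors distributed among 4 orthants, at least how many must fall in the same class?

By pigeonhole with 63 objects and 4 categories: ceiling(63/4).

Final answer: 16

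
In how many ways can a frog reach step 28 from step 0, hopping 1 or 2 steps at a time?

Condition on the final move: it is a 1-step (f(n-1) ways to get there) or a 2-step (f(n-2) ways), so f(n) = f(n-1) + f(n-2), with f(1)=1, f(2)=2.
Computing successive values: f(1)=1, f(2)=2, f(3)=3, f(4)=5, f(5)=8, f(6)=13, f(7)=21, f(8)=34, f(9)=55, f(10)=89, f(11)=144, f(12)=233, f(13)=377, f(14)=610, f(15)=987, f(16)=1597, f(17)=2584, f(18)=4181, f(19)=6765, f(20)=10946, f(21)=17711, f(22)=28657, f(23)=46368, f(24)=75025, f(25)=121393, f(26)=196418, f(27)=317811, f(28)=514229.

Final answer: 514229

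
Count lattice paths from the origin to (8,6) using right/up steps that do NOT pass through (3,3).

Total paths to (8,6): C(14,6) = 3003.
Paths through (3,3): C(6,3) x C(8,3) = 1120.
Avoiding (3,3): 3003 - 1120.

Final answer: 1883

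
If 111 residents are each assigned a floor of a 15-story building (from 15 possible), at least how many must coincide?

There are 15 possible values for floor of a 15-story building. With 111 residents and 15 categories, by pigeonhole: ceiling(111/15).

Final answer: 8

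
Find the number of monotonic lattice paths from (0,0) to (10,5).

Each path has 10 right steps and 5 up steps in some order (15 steps total).
Choose which 5 of the 15 steps are up: C(15,5).

Final answer: C(15,5) = 3003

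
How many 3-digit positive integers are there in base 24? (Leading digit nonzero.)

Leading digit: 23 options (nonzero). Other 2 digit(s): 24 options each.
Total: 23 x 24^2.

Final answer: 13248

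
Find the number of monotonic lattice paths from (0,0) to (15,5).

Each path has 15 right steps and 5 up steps in some order (20 steps total).
Choose which 5 of the 20 steps are up: C(20,5).

Final answer: C(20,5) = 15504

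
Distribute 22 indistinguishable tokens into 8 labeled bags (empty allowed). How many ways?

Stars and bars: C(n+k-1, k-1) = C(29,7).

Final answer: C(29,7) = 1560780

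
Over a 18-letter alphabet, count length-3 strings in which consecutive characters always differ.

Let g(n) count such strings. g(1) = 18, and each valid string of length n-1 extends in 17 ways (any symbol but the last), so g(n) = 17 g(n-1).
Total: g(3) = 18 x 17^2.

Final answer: 18 x 17^{2} = 5202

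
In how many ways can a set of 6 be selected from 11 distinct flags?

C(11,6) = 11!/(6! x (11-6)!).

Final answer: C(11,6) = 462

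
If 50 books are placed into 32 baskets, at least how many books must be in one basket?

By the pigeonhole principle: ceiling(50/32).

Final answer: 2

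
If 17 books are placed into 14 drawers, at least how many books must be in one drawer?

By the pigeonhole principle: ceiling(17/14).

Final answer: 2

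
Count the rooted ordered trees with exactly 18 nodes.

This is counted by the nth Catalan number C_n. Here n = 18 - 1 = 17.
Using C_0 = 1 and C_(k+1) = C_k x 2(2k+1)/(k+2), build up term by term: C_1=1, C_2=2, C_3=5, C_4=14, C_5=42, C_6=132, C_7=429, C_8=1430, C_9=4862, C_10=16796, C_11=58786, C_12=208012, C_13=742900, C_14=2674440, C_15=9694845, C_16=35357670, C_17=129644790.

Final answer: C_{17} = 129644790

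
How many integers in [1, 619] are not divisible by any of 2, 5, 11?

|div by 2|=309, |div by 5|=123, |div by 11|=56.
|div by 2&5|=61, |div by 2&11|=28, |div by 5&11|=11, |div by all|=5.
By inclusion-exclusion, divisible by at least one: 309+123+56-61-28-11+5 = 393.
Not divisible by any: 619 - 393.

Final answer: 226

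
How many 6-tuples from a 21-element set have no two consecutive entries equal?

Let g(n) count such strings. g(1) = 21, and each valid string of length n-1 extends in 20 ways (any symbol but the last), so g(n) = 20 g(n-1).
Total: g(6) = 21 x 20^5.

Final answer: 21 x 20^{5} = 67200000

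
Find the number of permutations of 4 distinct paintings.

The number of ways to arrange 4 distinct objects is 4!.

Final answer: 4! = 24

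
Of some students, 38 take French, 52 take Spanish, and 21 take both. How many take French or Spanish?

|A union B| = |A| + |B| - |A intersect B| = 38 + 52 - 21.

Final answer: 69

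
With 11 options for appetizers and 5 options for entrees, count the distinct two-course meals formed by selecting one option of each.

By the multiplication principle: 11 x 5.

Final answer: 55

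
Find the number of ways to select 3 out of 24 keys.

C(24,3) = 24!/(3! x (24-3)!).

Final answer: C(24,3) = 2024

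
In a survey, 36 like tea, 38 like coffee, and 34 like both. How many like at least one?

|A union B| = |A| + |B| - |A intersect B| = 36 + 38 - 34.

Final answer: 40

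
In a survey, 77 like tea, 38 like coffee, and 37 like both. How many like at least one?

|A union B| = |A| + |B| - |A intersect B| = 77 + 38 - 37.

Final answer: 78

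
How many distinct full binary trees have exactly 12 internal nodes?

This is a standard Catalan-number count: the answer is C_n. Here n = 12.
C_n = C(2n,n) - C(2n,n+1), so C_{12} = C(24,12) - C(24,13) = 2704156 - 2496144.

Final answer: C_{12} = 208012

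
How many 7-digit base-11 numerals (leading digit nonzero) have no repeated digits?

The leading digit has 10 choices (anything but zero); the next has 10 (anything but the first), then 9, and so on, one fewer each time.
Total: 10 x 10 x 9 x 8 x 7 x 6 x 5.

Final answer: 1512000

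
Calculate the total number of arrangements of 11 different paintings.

The number of ways to arrange 11 distinct objects is 11!.

Final answer: 11! = 39916800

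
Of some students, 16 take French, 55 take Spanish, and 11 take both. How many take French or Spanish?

|A union B| = |A| + |B| - |A intersect B| = 16 + 55 - 11.

Final answer: 60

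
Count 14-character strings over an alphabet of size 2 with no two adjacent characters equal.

Let g(n) count such strings. g(1) = 2, and each valid string of length n-1 extends in 1 ways (any symbol but the last), so g(n) = 1 g(n-1).
Total: g(14) = 2 x 1^13.

Final answer: 2 x 1^{13} = 2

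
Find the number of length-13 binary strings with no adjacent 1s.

Let a(n) count valid strings. If the last bit is 0 the prefix is any valid string of length n-1; if it is 1 the string must end in 01 with a valid prefix of length n-2. So a(n) = a(n-1) + a(n-2), a(1)=2, a(2)=3.
Building up term by term: a(1)=2, a(2)=3, a(3)=5, a(4)=8, a(5)=13, a(6)=21, a(7)=34, a(8)=55, a(9)=89, a(10)=144, a(11)=233, a(12)=377, a(13)=610.

Final answer: 610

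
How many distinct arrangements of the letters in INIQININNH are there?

Letters (H:1, I:4, N:4, Q:1). Total letters: 10.
Permutations = 10!/(4! x 4!).

Final answer: 6300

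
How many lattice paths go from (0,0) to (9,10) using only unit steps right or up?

Each path has 9 right steps and 10 up steps in some order (19 steps total).
Choose which 10 of the 19 steps are up: C(19,10).

Final answer: C(19,10) = 92378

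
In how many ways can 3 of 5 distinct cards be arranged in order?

P(5,3) = 5!/(5-3)! = 5!/2!.

Final answer: P(5,3) = 60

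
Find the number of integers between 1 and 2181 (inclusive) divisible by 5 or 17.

Multiples of 5: 436. Multiples of 17: 128. Of both (lcm=85): 25.
By inclusion-exclusion: 436 + 128 - 25.

Final answer: 539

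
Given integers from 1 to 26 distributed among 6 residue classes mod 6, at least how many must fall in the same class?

By pigeonhole with 26 objects and 6 categories: ceiling(26/6).

Final answer: 5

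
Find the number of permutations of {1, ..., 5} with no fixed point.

Use the recurrence D(n) = (n-1)(D(n-1) + D(n-2)) with D(0)=1, D(1)=0.
D(2) = 1 x (0 + 1) = 1
D(3) = 2 x (1 + 0) = 2
D(4) = 3 x (2 + 1) = 9
D(5) = 4 x (D(4) + D(3)) = 4 x (9 + 2)

Final answer: D(5) = 44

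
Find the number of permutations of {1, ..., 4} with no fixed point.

Derangements satisfy D(n) = (n-1)(D(n-1) + D(n-2)), starting from D(0)=1, D(1)=0.
Building up: D(2)=1, D(3)=2.
D(4) = 3 x (D(3) + D(2)) = 3 x (2 + 1).

Final answer: D(4) = 9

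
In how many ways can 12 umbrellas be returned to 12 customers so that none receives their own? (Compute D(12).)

Use the recurrence D(n) = (n-1)(D(n-1) + D(n-2)) with D(0)=1, D(1)=0.
D(2) = 1 x (0 + 1) = 1
D(3) = 2 x (1 + 0) = 2
D(4) = 3 x (2 + 1) = 9
D(5) = 4 x (9 + 2) = 44
D(6) = 5 x (44 + 9) = 265
D(7) = 6 x (265 + 44) = 1854
D(8) = 7 x (1854 + 265) = 14833
D(9) = 8 x (14833 + 1854) = 133496
D(10) = 9 x (133496 + 14833) = 1334961
D(11) = 10 x (1334961 + 133496) = 14684570
D(12) = 11 x (D(11) + D(10)) = 11 x (14684570 + 1334961)

Final answer: D(12) = 176214841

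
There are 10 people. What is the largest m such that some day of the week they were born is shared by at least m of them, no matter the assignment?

There are 7 possible values for day of the week they were born. With 10 people and 7 categories, by pigeonhole: ceiling(10/7).

Final answer: 2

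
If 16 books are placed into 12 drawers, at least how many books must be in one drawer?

By the pigeonhole principle: ceiling(16/12).

Final answer: 2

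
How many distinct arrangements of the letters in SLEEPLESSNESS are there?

Letters (E:4, L:2, N:1, P:1, S:5). Total letters: 13.
Permutations = 13!/(5! x 4! x 2!).

Final answer: 1081080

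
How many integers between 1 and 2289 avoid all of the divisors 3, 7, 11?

|div by 3|=763, |div by 7|=327, |div by 11|=208.
|div by 3&7|=109, |div by 3&11|=69, |div by 7&11|=29, |div by all|=9.
By inclusion-exclusion, divisible by at least one: 763+327+208-109-69-29+9 = 1100.
Not divisible by any: 2289 - 1100.

Final answer: 1189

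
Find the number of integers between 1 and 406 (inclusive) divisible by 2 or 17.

Multiples of 2: 203. Multiples of 17: 23. Of both (lcm=34): 11.
By inclusion-exclusion: 203 + 23 - 11.

Final answer: 215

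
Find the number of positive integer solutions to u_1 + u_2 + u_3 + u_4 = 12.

Substitute u'_i = u_i - 1 (so u'_i >= 0). Then sum u'_i = 12 - 4 = 8.
Stars and bars: C(8+4-1, 4-1) = C(11,3).

Final answer: C(11,3) = 165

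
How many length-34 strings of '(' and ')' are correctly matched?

The structures are counted by the Catalan number C_n. Here n = 17 (pairs).
C_n = (2n)!/(n!(n+1)!), so C_{17} = 34!/(17! x 18!) = C(34,17)/18 = 2333606220/18.

Final answer: C_{17} = 129644790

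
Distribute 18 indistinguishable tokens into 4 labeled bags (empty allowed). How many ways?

Stars and bars: C(n+k-1, k-1) = C(21,3).

Final answer: C(21,3) = 1330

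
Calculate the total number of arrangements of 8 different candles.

The number of ways to arrange 8 distinct objects is 8!.

Final answer: 8! = 40320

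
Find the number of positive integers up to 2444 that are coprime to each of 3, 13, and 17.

|div by 3|=814, |div by 13|=188, |div by 17|=143.
|div by 3&13|=62, |div by 3&17|=47, |div by 13&17|=11, |div by all|=3.
By inclusion-exclusion, divisible by at least one: 814+188+143-62-47-11+3 = 1028.
Not divisible by any: 2444 - 1028.

Final answer: 1416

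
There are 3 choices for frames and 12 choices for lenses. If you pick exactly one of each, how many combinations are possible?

By the multiplication principle: 3 x 12.

Final answer: 36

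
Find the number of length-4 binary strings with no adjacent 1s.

Let a(n) count valid strings. If the last bit is 0 the prefix is any valid string of length n-1; if it is 1 the string must end in 01 with a valid prefix of length n-2. So a(n) = a(n-1) + a(n-2), a(1)=2, a(2)=3.
Building up term by term: a(1)=2, a(2)=3, a(3)=5, a(4)=8.

Final answer: 8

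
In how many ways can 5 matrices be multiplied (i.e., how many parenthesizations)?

The structures are counted by the Catalan number C_n. Here n = 5 - 1 = 4.
C_n = C(2n,n)/(n+1), so C_{4} = C(8,4)/5 = 70/5.

Final answer: C_{4} = 14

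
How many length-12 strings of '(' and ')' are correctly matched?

The structures are counted by the Catalan number C_n. Here n = 6 (pairs).
C_n = C(2n,n) - C(2n,n+1), so C_{6} = C(12,6) - C(12,7) = 924 - 792.

Final answer: C_{6} = 132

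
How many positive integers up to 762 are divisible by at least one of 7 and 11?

Multiples of 7: 108. Multiples of 11: 69. Of both (lcm=77): 9.
By inclusion-exclusion: 108 + 69 - 9.

Final answer: 168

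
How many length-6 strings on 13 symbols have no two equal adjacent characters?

Let g(n) count such strings. g(1) = 13, and each valid string of length n-1 extends in 12 ways (any symbol but the last), so g(n) = 12 g(n-1).
Total: g(6) = 13 x 12^5.

Final answer: 13 x 12^{5} = 3234816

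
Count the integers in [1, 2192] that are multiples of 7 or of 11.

Multiples of 7: 313. Multiples of 11: 199. Of both (lcm=77): 28.
By inclusion-exclusion: 313 + 199 - 28.

Final answer: 484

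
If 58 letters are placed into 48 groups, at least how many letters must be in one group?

By the pigeonhole principle: ceiling(58/48).

Final answer: 2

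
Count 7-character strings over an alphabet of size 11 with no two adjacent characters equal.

Let g(n) count such strings. g(1) = 11, and each valid string of length n-1 extends in 10 ways (any symbol but the last), so g(n) = 10 g(n-1).
Total: g(7) = 11 x 10^6.

Final answer: 11 x 10^{6} = 11000000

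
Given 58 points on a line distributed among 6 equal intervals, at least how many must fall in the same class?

By pigeonhole with 58 objects and 6 categories: ceiling(58/6).

Final answer: 10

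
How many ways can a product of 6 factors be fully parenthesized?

The structures are counted by the Catalan number C_n. Here n = 6 - 1 = 5.
Using C_0 = 1 and C_(k+1) = C_k x 2(2k+1)/(k+2), build up term by term: C_1=1, C_2=2, C_3=5, C_4=14, C_5=42.

Final answer: C_{5} = 42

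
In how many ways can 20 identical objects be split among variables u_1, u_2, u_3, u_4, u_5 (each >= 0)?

Stars and bars with 20 stars and 4 bars:
C(20+5-1, 5-1) = C(24,4).

Final answer: C(24,4) = 10626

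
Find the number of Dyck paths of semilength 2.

Total monotonic paths to (2,2): C(4,2) = 6.
Paths that cross above y=x (reflection bijection): C(4,3) = 4.
Valid Dyck paths: 6 - 4.
(Equivalently, C_{2} = C(4,2)/3 = 6/3.)

Final answer: C_{2} = 2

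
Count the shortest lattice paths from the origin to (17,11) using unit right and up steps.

Each path has 17 right steps and 11 up steps in some order (28 steps total).
Choose which 11 of the 28 steps are up: C(28,11).

Final answer: C(28,11) = 21474180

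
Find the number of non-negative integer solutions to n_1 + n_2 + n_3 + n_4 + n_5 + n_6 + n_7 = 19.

Stars and bars with 19 stars and 6 bars:
C(19+7-1, 7-1) = C(25,6).

Final answer: C(25,6) = 177100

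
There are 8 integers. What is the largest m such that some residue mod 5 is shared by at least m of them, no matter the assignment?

There are 5 possible values for residue mod 5. With 8 integers and 5 categories, by pigeonhole: ceiling(8/5).

Final answer: 2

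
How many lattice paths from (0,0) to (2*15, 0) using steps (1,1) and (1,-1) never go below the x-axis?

Total monotonic paths to (15,15): C(30,15) = 155117520.
Paths that cross above y=x (reflection bijection): C(30,16) = 145422675.
Valid Dyck paths: 155117520 - 145422675.
(Check: C(30,15) - C(30,16) = C(30,15)/16, the Catalan number C_{15}.)

Final answer: C_{15} = 9694845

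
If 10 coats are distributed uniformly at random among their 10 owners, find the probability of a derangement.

Use the recurrence D(n) = (n-1)(D(n-1) + D(n-2)) with D(0)=1, D(1)=0.
Building up: D(2)=1, D(3)=2, D(4)=9, D(5)=44, D(6)=265, D(7)=1854, D(8)=14833, D(9)=133496, D(10)=1334961.
Total arrangements: 10! = 3628800.
Probability = D(10)/10! = 16481/44800.

Final answer: D(10)/10! = 1334961/3628800 = 0.367879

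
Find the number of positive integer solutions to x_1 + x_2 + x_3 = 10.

Substitute x'_i = x_i - 1 (so x'_i >= 0). Then sum x'_i = 10 - 3 = 7.
Stars and bars: C(7+3-1, 3-1) = C(9,2).

Final answer: C(9,2) = 36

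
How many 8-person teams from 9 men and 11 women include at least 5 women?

Sum over valid woman counts:
C(11,5)C(9,3) = 38808
C(11,6)C(9,2) = 16632
C(11,7)C(9,1) = 2970
C(11,8)C(9,0) = 165
Total: 38808 + 16632 + 2970 + 165.

Final answer: 58575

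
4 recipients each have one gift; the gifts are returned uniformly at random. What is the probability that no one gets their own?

Use the recurrence D(n) = (n-1)(D(n-1) + D(n-2)) with D(0)=1, D(1)=0.
Building up: D(2)=1, D(3)=2, D(4)=9.
Total arrangements: 4! = 24.
Probability = D(4)/4! = 3/8.

Final answer: D(4)/4! = 9/24 = 0.375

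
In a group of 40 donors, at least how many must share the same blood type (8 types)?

There are 8 possible values for blood type (8 types). With 40 donors and 8 categories, by pigeonhole: ceiling(40/8).

Final answer: 5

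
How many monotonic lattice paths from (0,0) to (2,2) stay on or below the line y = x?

Total monotonic paths to (2,2): C(4,2) = 6.
A path is bad iff it touches y = x + 1; reflecting its initial segment maps bad paths bijectively onto all paths to (1,3), of which there are C(4,3) = 4.
Valid Dyck paths: 6 - 4.
(These counts are the Catalan numbers.)

Final answer: C_{2} = 2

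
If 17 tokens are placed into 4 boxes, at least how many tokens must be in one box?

By the pigeonhole principle: ceiling(17/4).

Final answer: 5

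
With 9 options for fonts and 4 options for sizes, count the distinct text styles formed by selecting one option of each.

By the multiplication principle: 9 x 4.

Final answer: 36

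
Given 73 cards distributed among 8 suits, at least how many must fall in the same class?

By pigeonhole with 73 objects and 8 categories: ceiling(73/8).

Final answer: 10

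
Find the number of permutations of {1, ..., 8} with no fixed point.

Use the recurrence D(n) = (n-1)(D(n-1) + D(n-2)) with D(0)=1, D(1)=0.
Building up: D(2)=1, D(3)=2, D(4)=9, D(5)=44, D(6)=265, D(7)=1854.
D(8) = 7 x (D(7) + D(6)) = 7 x (1854 + 265).

Final answer: D(8) = 14833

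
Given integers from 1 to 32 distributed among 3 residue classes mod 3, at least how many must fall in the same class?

By pigeonhole with 32 objects and 3 categories: ceiling(32/3).

Final answer: 11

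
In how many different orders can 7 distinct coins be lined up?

The number of ways to arrange 7 distinct objects is 7!.

Final answer: 7! = 5040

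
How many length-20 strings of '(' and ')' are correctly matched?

The structures are counted by the Catalan number C_n. Here n = 10 (pairs).
C_n = C(2n,n) - C(2n,n+1), so C_{10} = C(20,10) - C(20,11) = 184756 - 167960.

Final answer: C_{10} = 16796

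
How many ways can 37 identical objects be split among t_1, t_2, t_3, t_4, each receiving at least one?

Substitute t'_i = t_i - 1 (so t'_i >= 0). Then sum t'_i = 37 - 4 = 33.
Stars and bars: C(33+4-1, 4-1) = C(36,3).

Final answer: C(36,3) = 7140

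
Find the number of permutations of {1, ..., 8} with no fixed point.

D(n) = (n-1)(D(n-1) + D(n-2)), D(0)=1, D(1)=0.
Building up: D(2)=1, D(3)=2, D(4)=9, D(5)=44, D(6)=265, D(7)=1854.
D(8) = 7 x (D(7) + D(6)) = 7 x (1854 + 265).

Final answer: D(8) = 14833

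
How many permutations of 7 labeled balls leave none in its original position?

Use the recurrence D(n) = (n-1)(D(n-1) + D(n-2)) with D(0)=1, D(1)=0.
D(2) = 1 x (0 + 1) = 1
D(3) = 2 x (1 + 0) = 2
D(4) = 3 x (2 + 1) = 9
D(5) = 4 x (9 + 2) = 44
D(6) = 5 x (44 + 9) = 265
D(7) = 6 x (D(6) + D(5)) = 6 x (265 + 44)

Final answer: D(7) = 1854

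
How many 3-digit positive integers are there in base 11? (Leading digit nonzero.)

Leading digit: 10 options (nonzero). Other 2 digit(s): 11 options each.
Total: 10 x 11^2.

Final answer: 1210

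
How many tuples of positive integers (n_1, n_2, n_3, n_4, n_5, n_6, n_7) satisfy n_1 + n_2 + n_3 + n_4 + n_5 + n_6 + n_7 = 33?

Substitute n'_i = n_i - 1 (so n'_i >= 0). Then sum n'_i = 33 - 7 = 26.
Stars and bars: C(26+7-1, 7-1) = C(32,6).

Final answer: C(32,6) = 906192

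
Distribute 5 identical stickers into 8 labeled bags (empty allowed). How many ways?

Stars and bars: C(n+k-1, k-1) = C(12,7).

Final answer: C(12,7) = 792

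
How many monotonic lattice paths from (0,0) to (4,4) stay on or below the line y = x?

Total monotonic paths to (4,4): C(8,4) = 70.
Paths that cross above y=x (reflection bijection): C(8,5) = 56.
Valid Dyck paths: 70 - 56.
(Equivalently, C_{4} = C(8,4)/5 = 70/5.)

Final answer: C_{4} = 14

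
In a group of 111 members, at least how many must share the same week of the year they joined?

There are 52 possible values for week of the year they joined. With 111 members and 52 categories, by pigeonhole: ceiling(111/52).

Final answer: 3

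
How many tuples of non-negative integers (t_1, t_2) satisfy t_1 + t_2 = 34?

Stars and bars with 34 stars and 1 bars:
C(34+2-1, 2-1) = C(35,1).

Final answer: C(35,1) = 35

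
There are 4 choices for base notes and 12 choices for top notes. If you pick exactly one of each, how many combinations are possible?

By the multiplication principle: 4 x 12.

Final answer: 48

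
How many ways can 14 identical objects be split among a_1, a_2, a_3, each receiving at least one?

Substitute a'_i = a_i - 1 (so a'_i >= 0). Then sum a'_i = 14 - 3 = 11.
Stars and bars: C(11+3-1, 3-1) = C(13,2).

Final answer: C(13,2) = 78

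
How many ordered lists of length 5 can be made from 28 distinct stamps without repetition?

P(28,5) = 28!/(28-5)! = 28!/23!.

Final answer: P(28,5) = 11793600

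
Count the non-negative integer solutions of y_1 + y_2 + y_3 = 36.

Stars and bars with 36 stars and 2 bars:
C(36+3-1, 3-1) = C(38,2).

Final answer: C(38,2) = 703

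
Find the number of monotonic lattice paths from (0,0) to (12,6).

Each path has 12 right steps and 6 up steps in some order (18 steps total).
Choose which 6 of the 18 steps are up: C(18,6).

Final answer: C(18,6) = 18564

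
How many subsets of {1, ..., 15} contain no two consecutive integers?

Condition on whether n belongs to the subset: if not, any valid subset of {1, ..., n-1} works (a(n-1)); if so, n-1 is excluded and the rest is a valid subset of {1, ..., n-2} (a(n-2)). Hence a(n) = a(n-1) + a(n-2), a(1)=2, a(2)=3.
Building up term by term: a(1)=2, a(2)=3, a(3)=5, a(4)=8, a(5)=13, a(6)=21, a(7)=34, a(8)=55, a(9)=89, a(10)=144, a(11)=233, a(12)=377, a(13)=610, a(14)=987, a(15)=1597.

Final answer: 1597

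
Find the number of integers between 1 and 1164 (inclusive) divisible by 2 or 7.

Multiples of 2: 582. Multiples of 7: 166. Of both (lcm=14): 83.
By inclusion-exclusion: 582 + 166 - 83.

Final answer: 665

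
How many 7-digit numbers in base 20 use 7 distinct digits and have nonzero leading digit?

The leading digit has 19 choices (anything but zero); the next has 19 (anything but the first), then 18, and so on, one fewer each time.
Total: 19 x 19 x 18 x 17 x 16 x 15 x 14.

Final answer: 371165760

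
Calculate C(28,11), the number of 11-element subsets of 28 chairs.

C(28,11) = 28!/(11! x 17!).

Final answer: \binom{28}{11} = 21474180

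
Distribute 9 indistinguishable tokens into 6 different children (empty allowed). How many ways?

Stars and bars: C(n+k-1, k-1) = C(14,5).

Final answer: C(14,5) = 2002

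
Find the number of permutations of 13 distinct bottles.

The number of ways to arrange 13 distinct objects is 13!.

Final answer: 13! = 6227020800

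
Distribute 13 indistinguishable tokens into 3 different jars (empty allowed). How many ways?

Stars and bars: C(n+k-1, k-1) = C(15,2).

Final answer: C(15,2) = 105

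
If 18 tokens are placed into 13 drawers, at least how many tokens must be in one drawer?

By the pigeonhole principle: ceiling(18/13).

Final answer: 2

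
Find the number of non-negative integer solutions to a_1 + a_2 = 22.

Stars and bars with 22 stars and 1 bars:
C(22+2-1, 2-1) = C(23,1).

Final answer: C(23,1) = 23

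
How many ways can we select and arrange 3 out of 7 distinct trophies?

P(7,3) = 7!/(7-3)! = 7!/4!.

Final answer: P(7,3) = 210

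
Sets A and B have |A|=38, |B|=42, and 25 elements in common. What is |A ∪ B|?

|A union B| = |A| + |B| - |A intersect B| = 38 + 42 - 25.

Final answer: 55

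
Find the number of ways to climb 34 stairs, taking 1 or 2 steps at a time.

Let f(n) count the ways. The last step is size 1 or 2, so f(n) = f(n-1) + f(n-2) with f(1)=1, f(2)=2.
Building up term by term: f(1)=1, f(2)=2, f(3)=3, f(4)=5, f(5)=8, f(6)=13, f(7)=21, f(8)=34, f(9)=55, f(10)=89, f(11)=144, f(12)=233, f(13)=377, f(14)=610, f(15)=987, f(16)=1597, f(17)=2584, f(18)=4181, f(19)=6765, f(20)=10946, f(21)=17711, f(22)=28657, f(23)=46368, f(24)=75025, f(25)=121393, f(26)=196418, f(27)=317811, f(28)=514229, f(29)=832040, f(30)=1346269, f(31)=2178309, f(32)=3524578, f(33)=5702887, f(34)=9227465.

Final answer: 9227465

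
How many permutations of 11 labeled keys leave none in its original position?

Derangements satisfy D(n) = (n-1)(D(n-1) + D(n-2)), starting from D(0)=1, D(1)=0.
D(2) = 1 x (0 + 1) = 1
D(3) = 2 x (1 + 0) = 2
D(4) = 3 x (2 + 1) = 9
D(5) = 4 x (9 + 2) = 44
D(6) = 5 x (44 + 9) = 265
D(7) = 6 x (265 + 44) = 1854
D(8) = 7 x (1854 + 265) = 14833
D(9) = 8 x (14833 + 1854) = 133496
D(10) = 9 x (133496 + 14833) = 1334961
D(11) = 10 x (D(10) + D(9)) = 10 x (1334961 + 133496)

Final answer: D(11) = 14684570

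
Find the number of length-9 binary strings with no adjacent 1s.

Let a(n) count valid strings. If the last bit is 0 the prefix is any valid string of length n-1; if it is 1 the string must end in 01 with a valid prefix of length n-2. So a(n) = a(n-1) + a(n-2), a(1)=2, a(2)=3.
Iterating the recurrence: a(1)=2, a(2)=3, a(3)=5, a(4)=8, a(5)=13, a(6)=21, a(7)=34, a(8)=55, a(9)=89.

Final answer: 89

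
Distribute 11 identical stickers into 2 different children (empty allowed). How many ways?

Stars and bars: C(n+k-1, k-1) = C(12,1).

Final answer: C(12,1) = 12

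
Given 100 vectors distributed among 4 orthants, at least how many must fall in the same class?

By pigeonhole with 100 objects and 4 categories: ceiling(100/4).

Final answer: 25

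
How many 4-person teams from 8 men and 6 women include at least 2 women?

Sum over valid woman counts:
C(6,2)C(8,2) = 420
C(6,3)C(8,1) = 160
C(6,4)C(8,0) = 15
Total: 420 + 160 + 15.

Final answer: 595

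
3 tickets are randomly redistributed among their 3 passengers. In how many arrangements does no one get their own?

Use the recurrence D(n) = (n-1)(D(n-1) + D(n-2)) with D(0)=1, D(1)=0.
D(2) = 1 x (0 + 1) = 1
D(3) = 2 x (D(2) + D(1)) = 2 x (1 + 0)

Final answer: D(3) = 2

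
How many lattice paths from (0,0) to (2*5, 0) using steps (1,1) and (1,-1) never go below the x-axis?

Total monotonic paths to (5,5): C(10,5) = 252.
A path is bad iff it touches y = x + 1; reflecting its initial segment maps bad paths bijectively onto all paths to (4,6), of which there are C(10,6) = 210.
Valid Dyck paths: 252 - 210.
(This is the Catalan number C_{5}.)

Final answer: C_{5} = 42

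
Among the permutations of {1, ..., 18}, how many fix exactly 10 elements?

Choose which 10 elements are fixed: C(18,10) = 43758.
Derange the remaining 8 using D(j) = (j-1)(D(j-1) + D(j-2)), D(0)=1, D(1)=0: D(2)=1, D(3)=2, D(4)=9, D(5)=44, D(6)=265, D(7)=1854, D(8)=14833.
Total: 43758 x 14833.

Final answer: C(18,10) D(8) = 649062414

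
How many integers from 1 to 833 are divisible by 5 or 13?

Multiples of 5: 166. Multiples of 13: 64. Of both (lcm=65): 12.
By inclusion-exclusion: 166 + 64 - 12.

Final answer: 218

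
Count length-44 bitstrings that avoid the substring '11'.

Classify by the final bit: ...0 gives a(n-1) strings, ...01 gives a(n-2) strings. Thus a(n) = a(n-1) + a(n-2) with a(1)=2, a(2)=3.
Building up term by term: a(1)=2, a(2)=3, a(3)=5, a(4)=8, a(5)=13, a(6)=21, a(7)=34, a(8)=55, a(9)=89, a(10)=144, a(11)=233, a(12)=377, a(13)=610, a(14)=987, a(15)=1597, a(16)=2584, a(17)=4181, a(18)=6765, a(19)=10946, a(20)=17711, a(21)=28657, a(22)=46368, a(23)=75025, a(24)=121393, a(25)=196418, a(26)=317811, a(27)=514229, a(28)=832040, a(29)=1346269, a(30)=2178309, a(31)=3524578, a(32)=5702887, a(33)=9227465, a(34)=14930352, a(35)=24157817, a(36)=39088169, a(37)=63245986, a(38)=102334155, a(39)=165580141, a(40)=267914296, a(41)=433494437, a(42)=701408733, a(43)=1134903170, a(44)=1836311903.

Final answer: 1836311903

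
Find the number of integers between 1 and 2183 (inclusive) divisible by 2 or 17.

Multiples of 2: 1091. Multiples of 17: 128. Of both (lcm=34): 64.
By inclusion-exclusion: 1091 + 128 - 64.

Final answer: 1155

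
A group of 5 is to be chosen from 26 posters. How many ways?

C(26,5) = 26!/(5! x 21!).

Final answer: \binom{26}{5} = 65780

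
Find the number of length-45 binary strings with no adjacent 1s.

A valid string ends in 0 (append to any length-(n-1) valid string) or in 01 (append to any length-(n-2) valid string), so a(n) = a(n-1) + a(n-2) with a(1)=2, a(2)=3.
Iterating the recurrence: a(1)=2, a(2)=3, a(3)=5, a(4)=8, a(5)=13, a(6)=21, a(7)=34, a(8)=55, a(9)=89, a(10)=144, a(11)=233, a(12)=377, a(13)=610, a(14)=987, a(15)=1597, a(16)=2584, a(17)=4181, a(18)=6765, a(19)=10946, a(20)=17711, a(21)=28657, a(22)=46368, a(23)=75025, a(24)=121393, a(25)=196418, a(26)=317811, a(27)=514229, a(28)=832040, a(29)=1346269, a(30)=2178309, a(31)=3524578, a(32)=5702887, a(33)=9227465, a(34)=14930352, a(35)=24157817, a(36)=39088169, a(37)=63245986, a(38)=102334155, a(39)=165580141, a(40)=267914296, a(41)=433494437, a(42)=701408733, a(43)=1134903170, a(44)=1836311903, a(45)=2971215073.

Final answer: 2971215073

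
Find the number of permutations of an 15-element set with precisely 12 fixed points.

Choose which 12 elements are fixed: C(15,12) = 455.
Derange the remaining 3 using D(j) = (j-1)(D(j-1) + D(j-2)), D(0)=1, D(1)=0: D(2)=1, D(3)=2.
Total: 455 x 2.

Final answer: C(15,12) D(3) = 910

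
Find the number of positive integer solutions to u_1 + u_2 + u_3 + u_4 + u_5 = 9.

Substitute u'_i = u_i - 1 (so u'_i >= 0). Then sum u'_i = 9 - 5 = 4.
Stars and bars: C(4+5-1, 5-1) = C(8,4).

Final answer: C(8,4) = 70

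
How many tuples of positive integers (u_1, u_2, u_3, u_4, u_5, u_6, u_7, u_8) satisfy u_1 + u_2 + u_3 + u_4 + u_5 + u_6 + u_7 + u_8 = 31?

Substitute u'_i = u_i - 1 (so u'_i >= 0). Then sum u'_i = 31 - 8 = 23.
Stars and bars: C(23+8-1, 8-1) = C(30,7).

Final answer: C(30,7) = 2035800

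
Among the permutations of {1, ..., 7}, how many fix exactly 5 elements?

Choose which 5 elements are fixed: C(7,5) = 21.
Derange the remaining 2 using D(j) = (j-1)(D(j-1) + D(j-2)), D(0)=1, D(1)=0: D(2)=1.
Total: 21 x 1.

Final answer: C(7,5) D(2) = 21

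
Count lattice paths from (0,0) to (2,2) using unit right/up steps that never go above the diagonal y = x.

Total monotonic paths to (2,2): C(4,2) = 6.
By the reflection principle, paths that go above the diagonal number C(4,3) = 4.
Valid Dyck paths: 6 - 4.
(These counts are the Catalan numbers.)

Final answer: C_{2} = 2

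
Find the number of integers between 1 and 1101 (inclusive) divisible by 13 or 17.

Multiples of 13: 84. Multiples of 17: 64. Of both (lcm=221): 4.
By inclusion-exclusion: 84 + 64 - 4.

Final answer: 144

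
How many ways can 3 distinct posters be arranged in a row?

The number of ways to arrange 3 distinct objects is 3!.

Final answer: 3! = 6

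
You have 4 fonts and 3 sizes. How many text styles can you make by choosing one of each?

By the multiplication principle: 4 x 3.

Final answer: 12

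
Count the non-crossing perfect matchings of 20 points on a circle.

This is a standard Catalan-number count: the answer is C_n. Here n = 20/2 = 10.
Using C_0 = 1 and C_(k+1) = C_k x 2(2k+1)/(k+2), build up term by term: C_1=1, C_2=2, C_3=5, C_4=14, C_5=42, C_6=132, C_7=429, C_8=1430, C_9=4862, C_10=16796.

Final answer: C_{10} = 16796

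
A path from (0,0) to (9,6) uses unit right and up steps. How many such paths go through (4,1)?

Paths (0,0)->(4,1): C(5,1) = 5.
Paths (4,1)->(9,6): C(10,5) = 252.
By multiplication principle: 5 x 252.

Final answer: 1260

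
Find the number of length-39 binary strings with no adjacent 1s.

Classify by the final bit: ...0 gives a(n-1) strings, ...01 gives a(n-2) strings. Thus a(n) = a(n-1) + a(n-2) with a(1)=2, a(2)=3.
Building up term by term: a(1)=2, a(2)=3, a(3)=5, a(4)=8, a(5)=13, a(6)=21, a(7)=34, a(8)=55, a(9)=89, a(10)=144, a(11)=233, a(12)=377, a(13)=610, a(14)=987, a(15)=1597, a(16)=2584, a(17)=4181, a(18)=6765, a(19)=10946, a(20)=17711, a(21)=28657, a(22)=46368, a(23)=75025, a(24)=121393, a(25)=196418, a(26)=317811, a(27)=514229, a(28)=832040, a(29)=1346269, a(30)=2178309, a(31)=3524578, a(32)=5702887, a(33)=9227465, a(34)=14930352, a(35)=24157817, a(36)=39088169, a(37)=63245986, a(38)=102334155, a(39)=165580141.

Final answer: 165580141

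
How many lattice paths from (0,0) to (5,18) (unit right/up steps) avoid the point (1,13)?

Total paths to (5,18): C(23,18) = 33649.
Paths through (1,13): C(14,13) x C(9,5) = 1764.
Avoiding (1,13): 33649 - 1764.

Final answer: 31885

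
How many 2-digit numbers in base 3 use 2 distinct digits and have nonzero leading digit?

First digit: 2 (nonzero). Second: 2 (not first). Third: 1, etc.
Total: 2 x 2.

Final answer: 4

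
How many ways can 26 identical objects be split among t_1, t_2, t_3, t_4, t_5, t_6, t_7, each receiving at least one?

Substitute t'_i = t_i - 1 (so t'_i >= 0). Then sum t'_i = 26 - 7 = 19.
Stars and bars: C(19+7-1, 7-1) = C(25,6).

Final answer: C(25,6) = 177100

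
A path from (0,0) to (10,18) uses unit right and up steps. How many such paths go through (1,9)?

Paths (0,0)->(1,9): C(10,9) = 10.
Paths (1,9)->(10,18): C(18,9) = 48620.
By multiplication principle: 10 x 48620.

Final answer: 486200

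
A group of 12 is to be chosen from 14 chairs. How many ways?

C(14,12) = 14!/(12! x 2!).

Final answer: \binom{14}{12} = 91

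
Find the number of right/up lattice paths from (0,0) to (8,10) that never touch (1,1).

Total paths to (8,10): C(18,10) = 43758.
Paths through (1,1): C(2,1) x C(16,9) = 22880.
Avoiding (1,1): 43758 - 22880.

Final answer: 20878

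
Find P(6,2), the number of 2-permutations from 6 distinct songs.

P(6,2) = 6!/(6-2)! = 6!/4!.

Final answer: P(6,2) = 30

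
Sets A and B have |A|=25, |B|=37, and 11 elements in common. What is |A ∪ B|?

|A union B| = |A| + |B| - |A intersect B| = 25 + 37 - 11.

Final answer: 51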